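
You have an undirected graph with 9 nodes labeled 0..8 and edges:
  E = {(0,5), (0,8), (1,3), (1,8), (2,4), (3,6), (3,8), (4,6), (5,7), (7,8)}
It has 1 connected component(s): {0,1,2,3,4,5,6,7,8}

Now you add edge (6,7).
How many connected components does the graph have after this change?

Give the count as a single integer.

Initial component count: 1
Add (6,7): endpoints already in same component. Count unchanged: 1.
New component count: 1

Answer: 1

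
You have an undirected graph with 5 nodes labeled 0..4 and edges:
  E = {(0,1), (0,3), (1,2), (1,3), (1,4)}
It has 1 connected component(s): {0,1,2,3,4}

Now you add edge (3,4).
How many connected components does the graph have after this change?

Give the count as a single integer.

Initial component count: 1
Add (3,4): endpoints already in same component. Count unchanged: 1.
New component count: 1

Answer: 1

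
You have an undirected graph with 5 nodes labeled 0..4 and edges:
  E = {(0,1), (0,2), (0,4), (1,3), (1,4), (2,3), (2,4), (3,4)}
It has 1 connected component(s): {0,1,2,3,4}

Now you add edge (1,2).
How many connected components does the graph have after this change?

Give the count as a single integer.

Initial component count: 1
Add (1,2): endpoints already in same component. Count unchanged: 1.
New component count: 1

Answer: 1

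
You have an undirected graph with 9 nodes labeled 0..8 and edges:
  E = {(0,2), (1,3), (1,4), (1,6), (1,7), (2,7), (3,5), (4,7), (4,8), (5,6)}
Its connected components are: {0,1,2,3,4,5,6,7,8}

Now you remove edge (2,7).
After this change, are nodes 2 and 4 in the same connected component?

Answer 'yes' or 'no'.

Answer: no

Derivation:
Initial components: {0,1,2,3,4,5,6,7,8}
Removing edge (2,7): it was a bridge — component count 1 -> 2.
New components: {0,2} {1,3,4,5,6,7,8}
Are 2 and 4 in the same component? no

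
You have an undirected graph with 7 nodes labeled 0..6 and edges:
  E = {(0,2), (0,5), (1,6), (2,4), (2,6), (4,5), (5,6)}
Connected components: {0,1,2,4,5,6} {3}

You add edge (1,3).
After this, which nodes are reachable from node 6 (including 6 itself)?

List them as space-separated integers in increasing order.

Answer: 0 1 2 3 4 5 6

Derivation:
Before: nodes reachable from 6: {0,1,2,4,5,6}
Adding (1,3): merges 6's component with another. Reachability grows.
After: nodes reachable from 6: {0,1,2,3,4,5,6}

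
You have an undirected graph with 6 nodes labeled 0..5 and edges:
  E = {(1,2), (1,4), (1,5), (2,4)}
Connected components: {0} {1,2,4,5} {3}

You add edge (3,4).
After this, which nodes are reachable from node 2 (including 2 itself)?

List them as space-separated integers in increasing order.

Before: nodes reachable from 2: {1,2,4,5}
Adding (3,4): merges 2's component with another. Reachability grows.
After: nodes reachable from 2: {1,2,3,4,5}

Answer: 1 2 3 4 5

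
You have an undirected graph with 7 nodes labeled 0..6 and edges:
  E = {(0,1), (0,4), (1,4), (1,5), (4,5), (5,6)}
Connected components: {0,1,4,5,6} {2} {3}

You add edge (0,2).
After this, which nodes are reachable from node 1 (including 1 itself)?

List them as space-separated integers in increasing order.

Answer: 0 1 2 4 5 6

Derivation:
Before: nodes reachable from 1: {0,1,4,5,6}
Adding (0,2): merges 1's component with another. Reachability grows.
After: nodes reachable from 1: {0,1,2,4,5,6}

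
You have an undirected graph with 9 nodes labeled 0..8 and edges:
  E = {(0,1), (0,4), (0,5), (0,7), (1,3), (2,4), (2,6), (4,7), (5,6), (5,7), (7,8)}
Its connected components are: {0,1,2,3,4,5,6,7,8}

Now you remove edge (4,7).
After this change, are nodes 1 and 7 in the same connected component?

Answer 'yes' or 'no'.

Initial components: {0,1,2,3,4,5,6,7,8}
Removing edge (4,7): not a bridge — component count unchanged at 1.
New components: {0,1,2,3,4,5,6,7,8}
Are 1 and 7 in the same component? yes

Answer: yes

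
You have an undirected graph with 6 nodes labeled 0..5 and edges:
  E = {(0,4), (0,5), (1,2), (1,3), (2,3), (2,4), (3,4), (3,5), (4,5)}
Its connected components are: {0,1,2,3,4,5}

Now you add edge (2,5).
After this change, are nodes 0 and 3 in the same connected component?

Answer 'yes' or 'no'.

Initial components: {0,1,2,3,4,5}
Adding edge (2,5): both already in same component {0,1,2,3,4,5}. No change.
New components: {0,1,2,3,4,5}
Are 0 and 3 in the same component? yes

Answer: yes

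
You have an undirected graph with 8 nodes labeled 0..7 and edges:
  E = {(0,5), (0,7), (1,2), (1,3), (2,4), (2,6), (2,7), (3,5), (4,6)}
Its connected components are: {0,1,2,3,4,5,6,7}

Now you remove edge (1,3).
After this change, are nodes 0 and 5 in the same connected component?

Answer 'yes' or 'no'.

Initial components: {0,1,2,3,4,5,6,7}
Removing edge (1,3): not a bridge — component count unchanged at 1.
New components: {0,1,2,3,4,5,6,7}
Are 0 and 5 in the same component? yes

Answer: yes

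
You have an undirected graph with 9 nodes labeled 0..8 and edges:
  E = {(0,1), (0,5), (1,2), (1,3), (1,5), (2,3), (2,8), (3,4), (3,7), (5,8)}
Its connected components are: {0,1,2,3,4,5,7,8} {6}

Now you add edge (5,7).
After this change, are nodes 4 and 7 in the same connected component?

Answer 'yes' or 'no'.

Initial components: {0,1,2,3,4,5,7,8} {6}
Adding edge (5,7): both already in same component {0,1,2,3,4,5,7,8}. No change.
New components: {0,1,2,3,4,5,7,8} {6}
Are 4 and 7 in the same component? yes

Answer: yes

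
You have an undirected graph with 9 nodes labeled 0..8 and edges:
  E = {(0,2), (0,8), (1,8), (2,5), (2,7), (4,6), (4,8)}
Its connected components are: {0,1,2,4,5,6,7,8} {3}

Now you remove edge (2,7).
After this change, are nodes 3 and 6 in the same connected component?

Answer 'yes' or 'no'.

Answer: no

Derivation:
Initial components: {0,1,2,4,5,6,7,8} {3}
Removing edge (2,7): it was a bridge — component count 2 -> 3.
New components: {0,1,2,4,5,6,8} {3} {7}
Are 3 and 6 in the same component? no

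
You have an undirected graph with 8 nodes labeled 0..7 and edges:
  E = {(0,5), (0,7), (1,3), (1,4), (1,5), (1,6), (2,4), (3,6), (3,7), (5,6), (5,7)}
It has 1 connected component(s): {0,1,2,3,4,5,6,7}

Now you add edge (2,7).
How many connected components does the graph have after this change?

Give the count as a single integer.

Initial component count: 1
Add (2,7): endpoints already in same component. Count unchanged: 1.
New component count: 1

Answer: 1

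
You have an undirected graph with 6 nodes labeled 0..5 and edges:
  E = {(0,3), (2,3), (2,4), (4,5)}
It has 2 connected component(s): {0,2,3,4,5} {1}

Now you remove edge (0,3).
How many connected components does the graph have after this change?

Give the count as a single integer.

Answer: 3

Derivation:
Initial component count: 2
Remove (0,3): it was a bridge. Count increases: 2 -> 3.
  After removal, components: {0} {1} {2,3,4,5}
New component count: 3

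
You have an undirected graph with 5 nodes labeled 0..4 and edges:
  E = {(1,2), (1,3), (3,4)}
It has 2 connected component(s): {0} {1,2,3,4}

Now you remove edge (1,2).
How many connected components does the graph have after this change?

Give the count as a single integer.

Initial component count: 2
Remove (1,2): it was a bridge. Count increases: 2 -> 3.
  After removal, components: {0} {1,3,4} {2}
New component count: 3

Answer: 3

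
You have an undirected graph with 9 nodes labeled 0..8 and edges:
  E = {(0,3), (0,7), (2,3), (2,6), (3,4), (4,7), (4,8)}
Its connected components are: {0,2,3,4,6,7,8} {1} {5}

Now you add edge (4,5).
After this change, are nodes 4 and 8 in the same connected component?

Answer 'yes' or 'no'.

Initial components: {0,2,3,4,6,7,8} {1} {5}
Adding edge (4,5): merges {0,2,3,4,6,7,8} and {5}.
New components: {0,2,3,4,5,6,7,8} {1}
Are 4 and 8 in the same component? yes

Answer: yes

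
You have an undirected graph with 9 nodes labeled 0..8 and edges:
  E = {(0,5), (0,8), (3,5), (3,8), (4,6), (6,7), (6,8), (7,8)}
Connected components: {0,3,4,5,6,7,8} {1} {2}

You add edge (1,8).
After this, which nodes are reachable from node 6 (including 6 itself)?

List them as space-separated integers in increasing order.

Before: nodes reachable from 6: {0,3,4,5,6,7,8}
Adding (1,8): merges 6's component with another. Reachability grows.
After: nodes reachable from 6: {0,1,3,4,5,6,7,8}

Answer: 0 1 3 4 5 6 7 8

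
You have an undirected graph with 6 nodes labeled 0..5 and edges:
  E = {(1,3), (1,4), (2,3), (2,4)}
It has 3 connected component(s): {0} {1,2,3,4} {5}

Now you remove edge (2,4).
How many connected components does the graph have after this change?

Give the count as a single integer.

Answer: 3

Derivation:
Initial component count: 3
Remove (2,4): not a bridge. Count unchanged: 3.
  After removal, components: {0} {1,2,3,4} {5}
New component count: 3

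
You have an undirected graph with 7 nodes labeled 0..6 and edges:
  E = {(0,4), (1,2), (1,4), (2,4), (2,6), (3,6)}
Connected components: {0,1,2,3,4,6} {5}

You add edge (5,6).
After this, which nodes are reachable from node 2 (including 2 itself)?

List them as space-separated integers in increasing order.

Before: nodes reachable from 2: {0,1,2,3,4,6}
Adding (5,6): merges 2's component with another. Reachability grows.
After: nodes reachable from 2: {0,1,2,3,4,5,6}

Answer: 0 1 2 3 4 5 6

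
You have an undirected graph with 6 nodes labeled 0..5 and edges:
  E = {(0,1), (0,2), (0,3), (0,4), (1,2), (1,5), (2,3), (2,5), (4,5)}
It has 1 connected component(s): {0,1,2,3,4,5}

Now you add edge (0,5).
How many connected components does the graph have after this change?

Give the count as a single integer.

Initial component count: 1
Add (0,5): endpoints already in same component. Count unchanged: 1.
New component count: 1

Answer: 1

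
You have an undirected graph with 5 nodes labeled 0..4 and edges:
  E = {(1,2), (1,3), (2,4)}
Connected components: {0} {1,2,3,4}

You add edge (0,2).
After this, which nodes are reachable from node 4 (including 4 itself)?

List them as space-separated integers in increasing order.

Before: nodes reachable from 4: {1,2,3,4}
Adding (0,2): merges 4's component with another. Reachability grows.
After: nodes reachable from 4: {0,1,2,3,4}

Answer: 0 1 2 3 4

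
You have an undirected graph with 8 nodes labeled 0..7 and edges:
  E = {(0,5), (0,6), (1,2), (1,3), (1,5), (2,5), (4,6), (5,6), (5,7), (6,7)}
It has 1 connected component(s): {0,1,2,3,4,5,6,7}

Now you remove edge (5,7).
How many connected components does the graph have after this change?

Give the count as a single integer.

Initial component count: 1
Remove (5,7): not a bridge. Count unchanged: 1.
  After removal, components: {0,1,2,3,4,5,6,7}
New component count: 1

Answer: 1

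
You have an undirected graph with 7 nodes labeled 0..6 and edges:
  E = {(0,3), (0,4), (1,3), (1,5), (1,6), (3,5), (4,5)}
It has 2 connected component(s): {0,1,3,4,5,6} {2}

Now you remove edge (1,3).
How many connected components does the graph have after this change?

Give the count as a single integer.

Answer: 2

Derivation:
Initial component count: 2
Remove (1,3): not a bridge. Count unchanged: 2.
  After removal, components: {0,1,3,4,5,6} {2}
New component count: 2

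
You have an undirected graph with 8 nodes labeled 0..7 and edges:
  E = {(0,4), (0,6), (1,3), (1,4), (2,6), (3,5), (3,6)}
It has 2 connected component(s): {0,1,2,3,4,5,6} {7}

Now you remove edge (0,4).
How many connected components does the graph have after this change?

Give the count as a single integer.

Answer: 2

Derivation:
Initial component count: 2
Remove (0,4): not a bridge. Count unchanged: 2.
  After removal, components: {0,1,2,3,4,5,6} {7}
New component count: 2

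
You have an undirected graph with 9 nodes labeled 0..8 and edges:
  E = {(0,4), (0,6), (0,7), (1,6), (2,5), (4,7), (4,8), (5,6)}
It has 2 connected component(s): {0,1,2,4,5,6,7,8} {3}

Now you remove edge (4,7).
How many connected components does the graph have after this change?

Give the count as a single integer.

Answer: 2

Derivation:
Initial component count: 2
Remove (4,7): not a bridge. Count unchanged: 2.
  After removal, components: {0,1,2,4,5,6,7,8} {3}
New component count: 2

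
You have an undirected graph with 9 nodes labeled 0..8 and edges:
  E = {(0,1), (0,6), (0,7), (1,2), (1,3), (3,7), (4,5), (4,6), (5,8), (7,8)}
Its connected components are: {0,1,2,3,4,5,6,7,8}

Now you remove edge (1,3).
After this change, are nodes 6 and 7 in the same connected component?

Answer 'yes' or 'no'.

Answer: yes

Derivation:
Initial components: {0,1,2,3,4,5,6,7,8}
Removing edge (1,3): not a bridge — component count unchanged at 1.
New components: {0,1,2,3,4,5,6,7,8}
Are 6 and 7 in the same component? yes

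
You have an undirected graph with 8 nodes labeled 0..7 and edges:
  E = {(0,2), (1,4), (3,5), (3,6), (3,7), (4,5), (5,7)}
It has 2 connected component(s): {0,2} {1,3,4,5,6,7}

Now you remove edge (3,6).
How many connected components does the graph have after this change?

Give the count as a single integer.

Answer: 3

Derivation:
Initial component count: 2
Remove (3,6): it was a bridge. Count increases: 2 -> 3.
  After removal, components: {0,2} {1,3,4,5,7} {6}
New component count: 3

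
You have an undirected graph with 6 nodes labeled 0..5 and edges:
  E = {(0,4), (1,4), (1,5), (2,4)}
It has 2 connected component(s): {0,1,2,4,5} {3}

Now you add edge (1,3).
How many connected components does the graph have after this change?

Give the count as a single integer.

Answer: 1

Derivation:
Initial component count: 2
Add (1,3): merges two components. Count decreases: 2 -> 1.
New component count: 1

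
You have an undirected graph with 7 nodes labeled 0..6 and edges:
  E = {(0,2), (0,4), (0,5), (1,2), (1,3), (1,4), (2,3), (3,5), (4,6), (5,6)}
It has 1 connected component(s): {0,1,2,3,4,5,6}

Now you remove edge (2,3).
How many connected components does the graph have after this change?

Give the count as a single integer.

Initial component count: 1
Remove (2,3): not a bridge. Count unchanged: 1.
  After removal, components: {0,1,2,3,4,5,6}
New component count: 1

Answer: 1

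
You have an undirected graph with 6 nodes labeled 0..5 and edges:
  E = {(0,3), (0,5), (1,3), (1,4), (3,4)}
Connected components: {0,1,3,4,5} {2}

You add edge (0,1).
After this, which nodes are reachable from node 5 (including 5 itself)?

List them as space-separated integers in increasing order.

Before: nodes reachable from 5: {0,1,3,4,5}
Adding (0,1): both endpoints already in same component. Reachability from 5 unchanged.
After: nodes reachable from 5: {0,1,3,4,5}

Answer: 0 1 3 4 5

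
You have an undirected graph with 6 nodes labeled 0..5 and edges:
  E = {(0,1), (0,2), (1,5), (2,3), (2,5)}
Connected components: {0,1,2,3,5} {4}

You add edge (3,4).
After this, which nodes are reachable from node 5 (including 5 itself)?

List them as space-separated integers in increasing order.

Answer: 0 1 2 3 4 5

Derivation:
Before: nodes reachable from 5: {0,1,2,3,5}
Adding (3,4): merges 5's component with another. Reachability grows.
After: nodes reachable from 5: {0,1,2,3,4,5}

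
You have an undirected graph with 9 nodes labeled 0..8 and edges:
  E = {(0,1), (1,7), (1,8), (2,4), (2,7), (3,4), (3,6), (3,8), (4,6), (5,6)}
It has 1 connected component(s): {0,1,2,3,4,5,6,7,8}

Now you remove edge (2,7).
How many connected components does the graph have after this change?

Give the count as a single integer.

Answer: 1

Derivation:
Initial component count: 1
Remove (2,7): not a bridge. Count unchanged: 1.
  After removal, components: {0,1,2,3,4,5,6,7,8}
New component count: 1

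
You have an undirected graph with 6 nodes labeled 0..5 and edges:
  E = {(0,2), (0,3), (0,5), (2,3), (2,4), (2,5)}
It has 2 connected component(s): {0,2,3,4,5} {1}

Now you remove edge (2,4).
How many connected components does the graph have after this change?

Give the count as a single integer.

Initial component count: 2
Remove (2,4): it was a bridge. Count increases: 2 -> 3.
  After removal, components: {0,2,3,5} {1} {4}
New component count: 3

Answer: 3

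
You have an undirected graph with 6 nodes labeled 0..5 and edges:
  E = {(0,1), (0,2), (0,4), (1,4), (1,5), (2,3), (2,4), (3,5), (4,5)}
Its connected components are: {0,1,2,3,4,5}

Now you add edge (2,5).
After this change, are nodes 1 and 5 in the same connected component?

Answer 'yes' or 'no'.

Answer: yes

Derivation:
Initial components: {0,1,2,3,4,5}
Adding edge (2,5): both already in same component {0,1,2,3,4,5}. No change.
New components: {0,1,2,3,4,5}
Are 1 and 5 in the same component? yes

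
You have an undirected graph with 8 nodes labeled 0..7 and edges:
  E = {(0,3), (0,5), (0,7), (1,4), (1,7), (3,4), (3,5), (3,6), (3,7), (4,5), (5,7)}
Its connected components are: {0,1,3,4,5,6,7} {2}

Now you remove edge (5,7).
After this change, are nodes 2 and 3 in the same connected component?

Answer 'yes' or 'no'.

Answer: no

Derivation:
Initial components: {0,1,3,4,5,6,7} {2}
Removing edge (5,7): not a bridge — component count unchanged at 2.
New components: {0,1,3,4,5,6,7} {2}
Are 2 and 3 in the same component? no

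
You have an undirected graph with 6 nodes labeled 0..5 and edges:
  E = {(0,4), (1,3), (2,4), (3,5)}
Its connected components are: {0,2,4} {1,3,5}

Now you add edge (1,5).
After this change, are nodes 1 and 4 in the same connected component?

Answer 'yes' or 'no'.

Initial components: {0,2,4} {1,3,5}
Adding edge (1,5): both already in same component {1,3,5}. No change.
New components: {0,2,4} {1,3,5}
Are 1 and 4 in the same component? no

Answer: no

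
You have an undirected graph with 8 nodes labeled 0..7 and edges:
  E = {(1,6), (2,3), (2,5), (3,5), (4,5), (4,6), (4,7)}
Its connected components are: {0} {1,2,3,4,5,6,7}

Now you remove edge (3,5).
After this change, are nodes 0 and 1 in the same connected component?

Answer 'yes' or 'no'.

Initial components: {0} {1,2,3,4,5,6,7}
Removing edge (3,5): not a bridge — component count unchanged at 2.
New components: {0} {1,2,3,4,5,6,7}
Are 0 and 1 in the same component? no

Answer: no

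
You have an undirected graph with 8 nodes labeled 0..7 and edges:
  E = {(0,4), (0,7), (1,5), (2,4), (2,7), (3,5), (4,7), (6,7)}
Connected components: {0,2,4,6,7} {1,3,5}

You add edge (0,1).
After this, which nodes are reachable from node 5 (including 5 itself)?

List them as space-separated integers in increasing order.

Answer: 0 1 2 3 4 5 6 7

Derivation:
Before: nodes reachable from 5: {1,3,5}
Adding (0,1): merges 5's component with another. Reachability grows.
After: nodes reachable from 5: {0,1,2,3,4,5,6,7}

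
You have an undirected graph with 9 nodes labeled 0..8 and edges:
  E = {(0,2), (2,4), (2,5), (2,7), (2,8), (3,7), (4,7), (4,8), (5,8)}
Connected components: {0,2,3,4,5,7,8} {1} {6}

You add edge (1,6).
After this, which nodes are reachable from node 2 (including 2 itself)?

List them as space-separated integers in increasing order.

Before: nodes reachable from 2: {0,2,3,4,5,7,8}
Adding (1,6): merges two components, but neither contains 2. Reachability from 2 unchanged.
After: nodes reachable from 2: {0,2,3,4,5,7,8}

Answer: 0 2 3 4 5 7 8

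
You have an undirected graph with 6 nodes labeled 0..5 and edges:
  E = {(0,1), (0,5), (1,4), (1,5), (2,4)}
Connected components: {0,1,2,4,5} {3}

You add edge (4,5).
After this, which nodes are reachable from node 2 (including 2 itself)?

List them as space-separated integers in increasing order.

Answer: 0 1 2 4 5

Derivation:
Before: nodes reachable from 2: {0,1,2,4,5}
Adding (4,5): both endpoints already in same component. Reachability from 2 unchanged.
After: nodes reachable from 2: {0,1,2,4,5}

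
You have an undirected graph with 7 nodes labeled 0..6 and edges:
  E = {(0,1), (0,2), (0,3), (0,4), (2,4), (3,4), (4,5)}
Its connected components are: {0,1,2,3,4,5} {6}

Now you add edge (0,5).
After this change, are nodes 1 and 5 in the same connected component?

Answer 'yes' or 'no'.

Answer: yes

Derivation:
Initial components: {0,1,2,3,4,5} {6}
Adding edge (0,5): both already in same component {0,1,2,3,4,5}. No change.
New components: {0,1,2,3,4,5} {6}
Are 1 and 5 in the same component? yes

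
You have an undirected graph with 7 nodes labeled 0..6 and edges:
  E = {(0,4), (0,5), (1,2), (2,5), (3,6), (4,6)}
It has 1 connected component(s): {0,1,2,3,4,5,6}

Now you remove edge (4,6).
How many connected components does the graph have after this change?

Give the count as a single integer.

Initial component count: 1
Remove (4,6): it was a bridge. Count increases: 1 -> 2.
  After removal, components: {0,1,2,4,5} {3,6}
New component count: 2

Answer: 2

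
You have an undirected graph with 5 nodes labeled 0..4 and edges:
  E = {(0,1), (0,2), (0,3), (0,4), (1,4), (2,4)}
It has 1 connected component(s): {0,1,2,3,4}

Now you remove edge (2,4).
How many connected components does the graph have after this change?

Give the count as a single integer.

Initial component count: 1
Remove (2,4): not a bridge. Count unchanged: 1.
  After removal, components: {0,1,2,3,4}
New component count: 1

Answer: 1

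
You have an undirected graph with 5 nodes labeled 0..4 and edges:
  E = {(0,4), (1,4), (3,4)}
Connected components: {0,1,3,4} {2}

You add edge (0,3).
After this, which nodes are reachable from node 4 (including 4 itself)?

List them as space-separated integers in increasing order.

Before: nodes reachable from 4: {0,1,3,4}
Adding (0,3): both endpoints already in same component. Reachability from 4 unchanged.
After: nodes reachable from 4: {0,1,3,4}

Answer: 0 1 3 4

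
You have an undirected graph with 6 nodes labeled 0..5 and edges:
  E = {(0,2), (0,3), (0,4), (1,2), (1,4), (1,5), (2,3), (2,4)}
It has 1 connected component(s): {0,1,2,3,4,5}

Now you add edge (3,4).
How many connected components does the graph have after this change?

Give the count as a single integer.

Answer: 1

Derivation:
Initial component count: 1
Add (3,4): endpoints already in same component. Count unchanged: 1.
New component count: 1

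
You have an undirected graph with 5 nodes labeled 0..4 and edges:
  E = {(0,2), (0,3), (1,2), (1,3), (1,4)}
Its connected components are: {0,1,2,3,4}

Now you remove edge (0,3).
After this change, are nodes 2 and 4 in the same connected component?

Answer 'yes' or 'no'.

Initial components: {0,1,2,3,4}
Removing edge (0,3): not a bridge — component count unchanged at 1.
New components: {0,1,2,3,4}
Are 2 and 4 in the same component? yes

Answer: yes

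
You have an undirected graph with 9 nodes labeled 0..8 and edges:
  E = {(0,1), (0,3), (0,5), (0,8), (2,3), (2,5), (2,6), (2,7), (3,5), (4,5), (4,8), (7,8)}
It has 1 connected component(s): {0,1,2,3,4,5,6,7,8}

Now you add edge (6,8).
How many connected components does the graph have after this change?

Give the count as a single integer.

Initial component count: 1
Add (6,8): endpoints already in same component. Count unchanged: 1.
New component count: 1

Answer: 1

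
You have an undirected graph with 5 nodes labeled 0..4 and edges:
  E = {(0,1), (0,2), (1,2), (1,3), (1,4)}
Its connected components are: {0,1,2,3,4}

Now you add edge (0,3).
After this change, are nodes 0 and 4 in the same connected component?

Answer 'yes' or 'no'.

Answer: yes

Derivation:
Initial components: {0,1,2,3,4}
Adding edge (0,3): both already in same component {0,1,2,3,4}. No change.
New components: {0,1,2,3,4}
Are 0 and 4 in the same component? yes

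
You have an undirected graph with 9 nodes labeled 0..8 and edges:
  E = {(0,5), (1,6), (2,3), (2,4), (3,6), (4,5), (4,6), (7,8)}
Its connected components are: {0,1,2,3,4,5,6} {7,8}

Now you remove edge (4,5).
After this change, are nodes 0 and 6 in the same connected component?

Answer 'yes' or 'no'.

Initial components: {0,1,2,3,4,5,6} {7,8}
Removing edge (4,5): it was a bridge — component count 2 -> 3.
New components: {0,5} {1,2,3,4,6} {7,8}
Are 0 and 6 in the same component? no

Answer: no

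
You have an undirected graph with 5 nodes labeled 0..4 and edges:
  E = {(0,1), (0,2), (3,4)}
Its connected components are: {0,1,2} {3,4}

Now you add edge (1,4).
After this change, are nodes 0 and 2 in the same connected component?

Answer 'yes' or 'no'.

Initial components: {0,1,2} {3,4}
Adding edge (1,4): merges {0,1,2} and {3,4}.
New components: {0,1,2,3,4}
Are 0 and 2 in the same component? yes

Answer: yes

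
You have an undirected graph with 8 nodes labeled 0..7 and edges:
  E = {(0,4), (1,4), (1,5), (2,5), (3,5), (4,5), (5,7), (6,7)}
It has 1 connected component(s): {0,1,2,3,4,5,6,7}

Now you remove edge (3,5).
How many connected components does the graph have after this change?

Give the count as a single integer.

Initial component count: 1
Remove (3,5): it was a bridge. Count increases: 1 -> 2.
  After removal, components: {0,1,2,4,5,6,7} {3}
New component count: 2

Answer: 2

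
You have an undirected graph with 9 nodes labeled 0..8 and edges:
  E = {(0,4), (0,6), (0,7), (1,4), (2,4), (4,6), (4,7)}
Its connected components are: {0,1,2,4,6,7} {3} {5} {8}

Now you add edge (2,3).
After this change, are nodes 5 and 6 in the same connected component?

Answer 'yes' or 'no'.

Initial components: {0,1,2,4,6,7} {3} {5} {8}
Adding edge (2,3): merges {0,1,2,4,6,7} and {3}.
New components: {0,1,2,3,4,6,7} {5} {8}
Are 5 and 6 in the same component? no

Answer: no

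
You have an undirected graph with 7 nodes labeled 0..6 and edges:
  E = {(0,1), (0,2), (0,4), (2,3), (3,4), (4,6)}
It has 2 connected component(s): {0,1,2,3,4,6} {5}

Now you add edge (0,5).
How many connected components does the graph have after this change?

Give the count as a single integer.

Answer: 1

Derivation:
Initial component count: 2
Add (0,5): merges two components. Count decreases: 2 -> 1.
New component count: 1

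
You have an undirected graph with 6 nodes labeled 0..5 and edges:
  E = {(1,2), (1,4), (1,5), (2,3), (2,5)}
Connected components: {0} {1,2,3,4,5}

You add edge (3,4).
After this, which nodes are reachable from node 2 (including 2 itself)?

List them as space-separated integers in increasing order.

Before: nodes reachable from 2: {1,2,3,4,5}
Adding (3,4): both endpoints already in same component. Reachability from 2 unchanged.
After: nodes reachable from 2: {1,2,3,4,5}

Answer: 1 2 3 4 5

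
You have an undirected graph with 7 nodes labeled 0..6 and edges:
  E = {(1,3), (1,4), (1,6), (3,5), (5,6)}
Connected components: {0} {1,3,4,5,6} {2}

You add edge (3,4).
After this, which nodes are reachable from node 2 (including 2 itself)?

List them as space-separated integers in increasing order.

Answer: 2

Derivation:
Before: nodes reachable from 2: {2}
Adding (3,4): both endpoints already in same component. Reachability from 2 unchanged.
After: nodes reachable from 2: {2}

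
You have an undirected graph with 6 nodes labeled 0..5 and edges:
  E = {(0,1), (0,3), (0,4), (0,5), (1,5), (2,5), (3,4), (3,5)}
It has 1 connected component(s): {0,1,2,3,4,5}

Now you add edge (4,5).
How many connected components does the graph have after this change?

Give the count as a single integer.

Initial component count: 1
Add (4,5): endpoints already in same component. Count unchanged: 1.
New component count: 1

Answer: 1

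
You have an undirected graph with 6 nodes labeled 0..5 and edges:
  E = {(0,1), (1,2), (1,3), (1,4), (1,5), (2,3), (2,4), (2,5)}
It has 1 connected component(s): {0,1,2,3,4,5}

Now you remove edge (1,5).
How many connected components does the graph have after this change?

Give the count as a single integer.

Answer: 1

Derivation:
Initial component count: 1
Remove (1,5): not a bridge. Count unchanged: 1.
  After removal, components: {0,1,2,3,4,5}
New component count: 1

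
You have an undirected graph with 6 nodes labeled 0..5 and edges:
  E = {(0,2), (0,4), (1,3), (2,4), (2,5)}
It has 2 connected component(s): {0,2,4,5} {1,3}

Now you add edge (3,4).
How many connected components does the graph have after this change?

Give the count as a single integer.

Initial component count: 2
Add (3,4): merges two components. Count decreases: 2 -> 1.
New component count: 1

Answer: 1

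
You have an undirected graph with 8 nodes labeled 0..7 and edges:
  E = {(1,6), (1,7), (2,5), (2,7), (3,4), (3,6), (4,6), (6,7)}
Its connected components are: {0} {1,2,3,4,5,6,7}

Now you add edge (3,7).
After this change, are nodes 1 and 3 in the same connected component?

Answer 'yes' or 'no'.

Answer: yes

Derivation:
Initial components: {0} {1,2,3,4,5,6,7}
Adding edge (3,7): both already in same component {1,2,3,4,5,6,7}. No change.
New components: {0} {1,2,3,4,5,6,7}
Are 1 and 3 in the same component? yes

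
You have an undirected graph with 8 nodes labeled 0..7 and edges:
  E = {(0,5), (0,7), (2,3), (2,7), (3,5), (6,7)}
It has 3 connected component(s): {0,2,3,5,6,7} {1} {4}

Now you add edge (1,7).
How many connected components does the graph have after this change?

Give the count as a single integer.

Answer: 2

Derivation:
Initial component count: 3
Add (1,7): merges two components. Count decreases: 3 -> 2.
New component count: 2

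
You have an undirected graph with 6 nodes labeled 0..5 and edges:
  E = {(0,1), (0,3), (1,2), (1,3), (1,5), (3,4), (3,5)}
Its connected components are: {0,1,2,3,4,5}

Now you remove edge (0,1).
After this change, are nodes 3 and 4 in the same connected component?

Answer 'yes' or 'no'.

Initial components: {0,1,2,3,4,5}
Removing edge (0,1): not a bridge — component count unchanged at 1.
New components: {0,1,2,3,4,5}
Are 3 and 4 in the same component? yes

Answer: yes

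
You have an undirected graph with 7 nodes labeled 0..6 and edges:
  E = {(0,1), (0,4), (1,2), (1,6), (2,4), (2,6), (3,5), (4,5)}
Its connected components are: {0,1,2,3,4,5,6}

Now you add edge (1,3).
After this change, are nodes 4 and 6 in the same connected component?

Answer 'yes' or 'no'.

Initial components: {0,1,2,3,4,5,6}
Adding edge (1,3): both already in same component {0,1,2,3,4,5,6}. No change.
New components: {0,1,2,3,4,5,6}
Are 4 and 6 in the same component? yes

Answer: yes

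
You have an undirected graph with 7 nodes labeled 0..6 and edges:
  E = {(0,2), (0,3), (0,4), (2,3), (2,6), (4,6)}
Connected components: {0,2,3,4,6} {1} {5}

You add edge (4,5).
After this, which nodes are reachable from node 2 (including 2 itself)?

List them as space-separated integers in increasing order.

Before: nodes reachable from 2: {0,2,3,4,6}
Adding (4,5): merges 2's component with another. Reachability grows.
After: nodes reachable from 2: {0,2,3,4,5,6}

Answer: 0 2 3 4 5 6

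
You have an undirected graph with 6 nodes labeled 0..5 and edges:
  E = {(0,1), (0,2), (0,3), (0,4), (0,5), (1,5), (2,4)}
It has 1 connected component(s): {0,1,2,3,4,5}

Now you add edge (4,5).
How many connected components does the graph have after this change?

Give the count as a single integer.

Initial component count: 1
Add (4,5): endpoints already in same component. Count unchanged: 1.
New component count: 1

Answer: 1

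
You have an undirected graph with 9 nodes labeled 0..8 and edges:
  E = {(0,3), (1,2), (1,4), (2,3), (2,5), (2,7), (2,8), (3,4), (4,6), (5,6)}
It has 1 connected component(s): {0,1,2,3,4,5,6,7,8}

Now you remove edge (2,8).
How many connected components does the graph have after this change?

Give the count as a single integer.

Answer: 2

Derivation:
Initial component count: 1
Remove (2,8): it was a bridge. Count increases: 1 -> 2.
  After removal, components: {0,1,2,3,4,5,6,7} {8}
New component count: 2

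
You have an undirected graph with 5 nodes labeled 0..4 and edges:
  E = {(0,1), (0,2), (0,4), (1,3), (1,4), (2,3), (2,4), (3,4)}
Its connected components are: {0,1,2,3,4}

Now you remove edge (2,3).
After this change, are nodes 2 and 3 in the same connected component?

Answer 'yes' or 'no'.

Initial components: {0,1,2,3,4}
Removing edge (2,3): not a bridge — component count unchanged at 1.
New components: {0,1,2,3,4}
Are 2 and 3 in the same component? yes

Answer: yes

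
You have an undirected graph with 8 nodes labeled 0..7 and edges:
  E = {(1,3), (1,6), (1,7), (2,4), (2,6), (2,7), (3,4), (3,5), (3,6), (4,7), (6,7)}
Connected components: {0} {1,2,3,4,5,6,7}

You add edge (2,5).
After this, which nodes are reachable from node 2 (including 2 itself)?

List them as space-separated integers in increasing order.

Answer: 1 2 3 4 5 6 7

Derivation:
Before: nodes reachable from 2: {1,2,3,4,5,6,7}
Adding (2,5): both endpoints already in same component. Reachability from 2 unchanged.
After: nodes reachable from 2: {1,2,3,4,5,6,7}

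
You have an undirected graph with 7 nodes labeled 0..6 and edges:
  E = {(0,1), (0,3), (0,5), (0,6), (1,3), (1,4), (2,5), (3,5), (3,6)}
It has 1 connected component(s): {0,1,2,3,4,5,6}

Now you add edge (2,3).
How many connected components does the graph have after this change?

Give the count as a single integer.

Answer: 1

Derivation:
Initial component count: 1
Add (2,3): endpoints already in same component. Count unchanged: 1.
New component count: 1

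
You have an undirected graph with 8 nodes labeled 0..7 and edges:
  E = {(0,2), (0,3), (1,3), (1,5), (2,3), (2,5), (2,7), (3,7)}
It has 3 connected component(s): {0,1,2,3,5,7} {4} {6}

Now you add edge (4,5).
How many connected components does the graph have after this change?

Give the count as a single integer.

Answer: 2

Derivation:
Initial component count: 3
Add (4,5): merges two components. Count decreases: 3 -> 2.
New component count: 2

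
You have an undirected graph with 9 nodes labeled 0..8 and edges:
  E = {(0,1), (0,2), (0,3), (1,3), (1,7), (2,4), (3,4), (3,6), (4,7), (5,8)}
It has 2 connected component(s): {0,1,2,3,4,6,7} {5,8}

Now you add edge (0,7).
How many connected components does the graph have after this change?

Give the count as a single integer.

Initial component count: 2
Add (0,7): endpoints already in same component. Count unchanged: 2.
New component count: 2

Answer: 2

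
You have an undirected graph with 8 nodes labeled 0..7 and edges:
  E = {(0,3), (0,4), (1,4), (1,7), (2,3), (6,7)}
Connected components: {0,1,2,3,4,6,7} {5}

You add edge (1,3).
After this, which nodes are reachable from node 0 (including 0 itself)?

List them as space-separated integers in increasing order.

Before: nodes reachable from 0: {0,1,2,3,4,6,7}
Adding (1,3): both endpoints already in same component. Reachability from 0 unchanged.
After: nodes reachable from 0: {0,1,2,3,4,6,7}

Answer: 0 1 2 3 4 6 7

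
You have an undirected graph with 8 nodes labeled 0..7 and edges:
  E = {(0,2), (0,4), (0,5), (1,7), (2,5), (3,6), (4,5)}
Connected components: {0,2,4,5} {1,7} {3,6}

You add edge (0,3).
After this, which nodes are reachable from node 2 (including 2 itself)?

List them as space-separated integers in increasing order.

Before: nodes reachable from 2: {0,2,4,5}
Adding (0,3): merges 2's component with another. Reachability grows.
After: nodes reachable from 2: {0,2,3,4,5,6}

Answer: 0 2 3 4 5 6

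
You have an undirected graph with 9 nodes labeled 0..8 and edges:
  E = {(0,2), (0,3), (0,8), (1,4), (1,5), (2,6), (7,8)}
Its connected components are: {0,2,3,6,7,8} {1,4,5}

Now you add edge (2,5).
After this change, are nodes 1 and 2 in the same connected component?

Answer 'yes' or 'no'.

Initial components: {0,2,3,6,7,8} {1,4,5}
Adding edge (2,5): merges {0,2,3,6,7,8} and {1,4,5}.
New components: {0,1,2,3,4,5,6,7,8}
Are 1 and 2 in the same component? yes

Answer: yes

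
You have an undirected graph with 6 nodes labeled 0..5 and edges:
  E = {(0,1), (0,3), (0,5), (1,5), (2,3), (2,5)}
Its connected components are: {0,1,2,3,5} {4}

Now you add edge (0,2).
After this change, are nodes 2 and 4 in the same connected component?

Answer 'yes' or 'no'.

Initial components: {0,1,2,3,5} {4}
Adding edge (0,2): both already in same component {0,1,2,3,5}. No change.
New components: {0,1,2,3,5} {4}
Are 2 and 4 in the same component? no

Answer: no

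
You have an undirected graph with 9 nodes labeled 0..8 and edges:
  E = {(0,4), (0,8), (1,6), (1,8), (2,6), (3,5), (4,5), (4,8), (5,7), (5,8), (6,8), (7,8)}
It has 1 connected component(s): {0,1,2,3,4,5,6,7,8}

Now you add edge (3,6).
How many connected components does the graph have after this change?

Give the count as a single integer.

Initial component count: 1
Add (3,6): endpoints already in same component. Count unchanged: 1.
New component count: 1

Answer: 1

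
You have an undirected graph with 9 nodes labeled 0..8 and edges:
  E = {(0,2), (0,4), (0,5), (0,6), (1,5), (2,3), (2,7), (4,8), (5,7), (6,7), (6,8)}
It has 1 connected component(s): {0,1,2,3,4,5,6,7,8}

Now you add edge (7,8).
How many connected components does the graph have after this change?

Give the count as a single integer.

Initial component count: 1
Add (7,8): endpoints already in same component. Count unchanged: 1.
New component count: 1

Answer: 1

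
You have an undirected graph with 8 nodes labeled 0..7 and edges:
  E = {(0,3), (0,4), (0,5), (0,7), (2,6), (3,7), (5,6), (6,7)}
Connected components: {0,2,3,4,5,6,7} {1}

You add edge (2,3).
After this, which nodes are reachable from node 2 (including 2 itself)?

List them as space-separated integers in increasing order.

Answer: 0 2 3 4 5 6 7

Derivation:
Before: nodes reachable from 2: {0,2,3,4,5,6,7}
Adding (2,3): both endpoints already in same component. Reachability from 2 unchanged.
After: nodes reachable from 2: {0,2,3,4,5,6,7}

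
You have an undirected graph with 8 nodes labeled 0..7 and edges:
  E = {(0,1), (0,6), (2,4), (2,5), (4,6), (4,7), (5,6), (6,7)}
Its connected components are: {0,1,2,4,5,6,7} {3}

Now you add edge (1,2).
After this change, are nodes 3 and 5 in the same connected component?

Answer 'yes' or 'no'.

Answer: no

Derivation:
Initial components: {0,1,2,4,5,6,7} {3}
Adding edge (1,2): both already in same component {0,1,2,4,5,6,7}. No change.
New components: {0,1,2,4,5,6,7} {3}
Are 3 and 5 in the same component? no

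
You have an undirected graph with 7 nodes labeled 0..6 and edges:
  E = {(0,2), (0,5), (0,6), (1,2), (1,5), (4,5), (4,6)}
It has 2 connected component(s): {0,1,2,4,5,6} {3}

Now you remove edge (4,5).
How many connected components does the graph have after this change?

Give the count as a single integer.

Answer: 2

Derivation:
Initial component count: 2
Remove (4,5): not a bridge. Count unchanged: 2.
  After removal, components: {0,1,2,4,5,6} {3}
New component count: 2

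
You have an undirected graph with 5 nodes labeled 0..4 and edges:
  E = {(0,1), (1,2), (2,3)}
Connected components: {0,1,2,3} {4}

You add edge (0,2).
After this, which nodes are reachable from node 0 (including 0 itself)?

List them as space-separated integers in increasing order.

Answer: 0 1 2 3

Derivation:
Before: nodes reachable from 0: {0,1,2,3}
Adding (0,2): both endpoints already in same component. Reachability from 0 unchanged.
After: nodes reachable from 0: {0,1,2,3}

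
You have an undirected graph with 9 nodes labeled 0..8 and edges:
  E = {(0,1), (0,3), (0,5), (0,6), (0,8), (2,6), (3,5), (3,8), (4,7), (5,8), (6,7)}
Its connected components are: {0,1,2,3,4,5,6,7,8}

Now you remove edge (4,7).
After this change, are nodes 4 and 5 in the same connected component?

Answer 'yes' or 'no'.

Initial components: {0,1,2,3,4,5,6,7,8}
Removing edge (4,7): it was a bridge — component count 1 -> 2.
New components: {0,1,2,3,5,6,7,8} {4}
Are 4 and 5 in the same component? no

Answer: no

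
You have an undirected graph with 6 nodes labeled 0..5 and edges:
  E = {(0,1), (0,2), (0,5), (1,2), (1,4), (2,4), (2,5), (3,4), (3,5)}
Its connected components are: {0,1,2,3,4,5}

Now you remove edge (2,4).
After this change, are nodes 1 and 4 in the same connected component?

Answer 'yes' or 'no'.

Answer: yes

Derivation:
Initial components: {0,1,2,3,4,5}
Removing edge (2,4): not a bridge — component count unchanged at 1.
New components: {0,1,2,3,4,5}
Are 1 and 4 in the same component? yes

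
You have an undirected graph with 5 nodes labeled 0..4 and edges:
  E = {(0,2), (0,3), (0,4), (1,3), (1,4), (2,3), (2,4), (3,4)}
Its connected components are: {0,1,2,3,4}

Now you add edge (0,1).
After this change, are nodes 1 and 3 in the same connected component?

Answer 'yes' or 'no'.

Answer: yes

Derivation:
Initial components: {0,1,2,3,4}
Adding edge (0,1): both already in same component {0,1,2,3,4}. No change.
New components: {0,1,2,3,4}
Are 1 and 3 in the same component? yes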